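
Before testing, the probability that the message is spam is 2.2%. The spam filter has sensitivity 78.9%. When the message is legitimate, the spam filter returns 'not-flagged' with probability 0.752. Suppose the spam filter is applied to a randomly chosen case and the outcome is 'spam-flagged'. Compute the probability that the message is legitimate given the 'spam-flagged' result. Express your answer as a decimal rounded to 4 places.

Let H be the event that the message is spam. P(H) = 0.022, so P(¬H) = 0.978. With E the 'spam-flagged' result, P(E|H) = 0.789 and P(E|¬H) = 0.248.
P(E) = 0.789·0.022 + 0.248·0.978 = 0.017358 + 0.24254 = 0.25990.
By Bayes' theorem, P(H|E) = 0.017358 / 0.25990 = 0.0668. Hence P(¬H|E) = 1 − 0.0668 = 0.9332.

P(¬H | E) ≈ 0.9332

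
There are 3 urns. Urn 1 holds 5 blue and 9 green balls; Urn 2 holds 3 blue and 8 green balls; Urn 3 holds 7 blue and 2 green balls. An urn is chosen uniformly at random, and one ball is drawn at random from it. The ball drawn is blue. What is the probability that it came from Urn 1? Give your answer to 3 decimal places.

Tabulate prior·likelihood by source: [1] prior 0.333333, lik 0.3571, product 0.1190; [2] prior 0.333333, lik 0.2727, product 0.09091; [3] prior 0.333333, lik 0.7778, product 0.2593.
Normalizing constant = 0.46922; the posterior for Urn 1 is its product over the sum, 0.1190/0.46922 = 0.254.

Posterior probability ≈ 0.254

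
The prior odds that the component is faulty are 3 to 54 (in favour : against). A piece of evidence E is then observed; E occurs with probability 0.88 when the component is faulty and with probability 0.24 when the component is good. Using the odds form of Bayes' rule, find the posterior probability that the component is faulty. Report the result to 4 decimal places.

Posterior probability ≈ 0.1692

Prior odds = 3/54 = 0.055556. In log-odds, ln(0.055556) = -2.8904.
Add log likelihood ratio: ln(3.6667) = 1.2993.
Posterior log-odds = -1.5911, so posterior odds = exp(-1.5911) = 0.20370. Converting, P(H|E) = 0.20370/1.2037 = 0.1692.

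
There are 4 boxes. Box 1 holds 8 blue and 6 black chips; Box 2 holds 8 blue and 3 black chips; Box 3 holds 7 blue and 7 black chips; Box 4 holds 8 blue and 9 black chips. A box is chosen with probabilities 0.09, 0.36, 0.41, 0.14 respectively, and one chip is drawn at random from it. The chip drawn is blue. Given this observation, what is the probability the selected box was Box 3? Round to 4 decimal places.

P(blue|Box 1) = 0.5714; P(blue|Box 2) = 0.7273; P(blue|Box 3) = 0.5; P(blue|Box 4) = 0.4706.
Prior × likelihood for each source: 0.09·0.5714=0.05143, 0.36·0.7273=0.2618, 0.41·0.5=0.2050, 0.14·0.4706=0.06588. Summing gives P(blue) = 0.58413.
P(Box 3 | blue) = 0.2050 / 0.58413 = 0.3509.

Posterior probability ≈ 0.3509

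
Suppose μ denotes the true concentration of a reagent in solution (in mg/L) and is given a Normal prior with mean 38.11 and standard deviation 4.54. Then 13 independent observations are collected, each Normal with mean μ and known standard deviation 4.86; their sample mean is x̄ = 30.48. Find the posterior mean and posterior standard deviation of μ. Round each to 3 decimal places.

Posterior mean ≈ 31.098; posterior SD ≈ 1.292

Prior precision 1/τ₀² = 1/4.54² = 0.0485164; data precision n/σ² = 13/4.86² = 0.550390.
Posterior precision = 0.0485164 + 0.550390 = 0.598907, giving posterior SD = 1/√0.598907 = 1.292.
Posterior mean = (0.0485164·38.11 + 0.550390·30.48) / 0.598907 = 31.098.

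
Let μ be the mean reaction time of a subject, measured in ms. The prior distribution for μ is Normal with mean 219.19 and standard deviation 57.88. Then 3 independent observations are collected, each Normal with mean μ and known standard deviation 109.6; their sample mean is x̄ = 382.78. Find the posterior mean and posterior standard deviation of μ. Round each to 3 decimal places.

With known σ, the Normal prior is conjugate. Weight on the data is w = (n/σ²)/(n/σ² + 1/τ₀²) = 0.00024975/(0.00024975+0.00029850) = 0.45554.
Posterior mean = w·x̄ + (1−w)·μ₀ = 0.45554·382.78 + 0.54446·219.19 = 293.711. Posterior variance = 1/(0.00024975+0.00029850) = 1824.00, so SD = 42.708.

Posterior mean ≈ 293.711; posterior SD ≈ 42.708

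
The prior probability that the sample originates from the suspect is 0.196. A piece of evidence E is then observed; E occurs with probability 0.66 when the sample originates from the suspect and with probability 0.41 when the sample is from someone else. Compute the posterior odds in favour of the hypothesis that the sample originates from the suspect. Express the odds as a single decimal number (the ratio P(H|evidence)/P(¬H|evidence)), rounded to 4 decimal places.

Prior odds = 0.196/(1−0.196) = 0.24378. In log-odds, ln(0.24378) = -1.4115.
Add log likelihood ratio: ln(1.6098) = 0.47608.
Posterior log-odds = -0.93540, so posterior odds = exp(-0.93540) = 0.39243.

Posterior odds ≈ 0.3924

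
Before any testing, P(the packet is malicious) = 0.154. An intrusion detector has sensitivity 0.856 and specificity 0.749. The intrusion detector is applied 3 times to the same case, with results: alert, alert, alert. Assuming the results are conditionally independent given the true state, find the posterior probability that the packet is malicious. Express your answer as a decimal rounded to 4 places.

Posterior P(H) ≈ 0.8783

With H the event that the packet is malicious, the joint likelihood of the observed sequence is P(data|H) = 0.856·0.856·0.856 = 0.62722 and P(data|¬H) = 0.251·0.251·0.251 = 0.015813.
Bayes: P(H|data) = 0.154·0.62722 / (0.154·0.62722 + 0.846·0.015813) = 0.096592/0.10997 = 0.8783.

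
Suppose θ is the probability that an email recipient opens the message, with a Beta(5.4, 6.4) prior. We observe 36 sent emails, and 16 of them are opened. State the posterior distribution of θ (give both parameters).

Posterior: Beta(21.4, 26.4)

The binomial likelihood is conjugate to the Beta prior: with 16 successes and 20 failures, the posterior is Beta(5.4+16, 6.4+20) = Beta(21.4, 26.4).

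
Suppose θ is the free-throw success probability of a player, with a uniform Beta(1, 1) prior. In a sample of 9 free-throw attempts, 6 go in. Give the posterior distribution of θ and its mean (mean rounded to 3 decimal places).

Posterior: Beta(7, 4); mean ≈ 0.636

Observing 6 successes and 3 failures updates Beta(1, 1) by adding the success and failure counts to the two shape parameters: α = 1+6 = 7, β = 1+3 = 4.
E[θ | data] = 7/(7+4) = 0.636.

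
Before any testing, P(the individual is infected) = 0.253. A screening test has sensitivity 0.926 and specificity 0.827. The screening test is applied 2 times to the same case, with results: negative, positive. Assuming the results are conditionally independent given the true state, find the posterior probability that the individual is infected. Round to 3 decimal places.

Posterior P(H) ≈ 0.140

With H the event that the individual is infected, the joint likelihood of the observed sequence is P(data|H) = 0.074·0.926 = 0.068524 and P(data|¬H) = 0.827·0.173 = 0.14307.
Bayes: P(H|data) = 0.253·0.068524 / (0.253·0.068524 + 0.747·0.14307) = 0.017337/0.12421 = 0.1396.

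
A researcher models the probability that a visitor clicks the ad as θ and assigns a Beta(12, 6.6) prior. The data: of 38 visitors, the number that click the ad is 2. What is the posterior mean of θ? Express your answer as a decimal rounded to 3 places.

Observing 2 successes and 36 failures updates Beta(12, 6.6) by adding the success and failure counts to the two shape parameters: α = 12+2 = 14, β = 6.6+36 = 42.6.
Posterior mean = α/(α+β) = 14/56.6 = 0.247.

Posterior mean ≈ 0.247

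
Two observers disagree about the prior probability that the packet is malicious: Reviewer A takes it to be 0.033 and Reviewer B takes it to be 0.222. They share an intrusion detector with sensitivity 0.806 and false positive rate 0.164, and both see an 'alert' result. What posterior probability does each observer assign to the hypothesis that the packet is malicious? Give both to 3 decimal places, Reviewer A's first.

P('+'|H) = 0.806, P('+'|¬H) = 0.164.
Reviewer A: numerator 0.806·0.033 = 0.026598; evidence = 0.026598+0.164·0.967 = 0.18519; posterior = 0.144.
Reviewer B: numerator 0.806·0.222 = 0.17893; evidence = 0.17893+0.164·0.778 = 0.30652; posterior = 0.584.

Reviewer A: 0.144; Reviewer B: 0.584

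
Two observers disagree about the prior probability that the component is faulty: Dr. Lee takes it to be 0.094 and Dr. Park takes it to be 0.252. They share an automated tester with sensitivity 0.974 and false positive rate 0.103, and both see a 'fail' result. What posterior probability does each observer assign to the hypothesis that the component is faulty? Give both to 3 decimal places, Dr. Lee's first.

P('+'|H) = 0.974, P('+'|¬H) = 0.103.
Dr. Lee: numerator 0.974·0.094 = 0.091556; evidence = 0.091556+0.103·0.906 = 0.18487; posterior = 0.495.
Dr. Park: numerator 0.974·0.252 = 0.24545; evidence = 0.24545+0.103·0.748 = 0.32249; posterior = 0.761.

Dr. Lee: 0.495; Dr. Park: 0.761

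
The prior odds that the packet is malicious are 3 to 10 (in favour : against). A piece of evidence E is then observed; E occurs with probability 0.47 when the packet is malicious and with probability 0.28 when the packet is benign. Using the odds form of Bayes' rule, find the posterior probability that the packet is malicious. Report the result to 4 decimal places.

Posterior probability ≈ 0.3349

Prior odds = 3/10 = 0.30000. In log-odds, ln(0.30000) = -1.2040.
Add log likelihood ratio: ln(1.6786) = 0.51794.
Posterior log-odds = -0.68603, so posterior odds = exp(-0.68603) = 0.50357. Converting, P(H|E) = 0.50357/1.5036 = 0.3349.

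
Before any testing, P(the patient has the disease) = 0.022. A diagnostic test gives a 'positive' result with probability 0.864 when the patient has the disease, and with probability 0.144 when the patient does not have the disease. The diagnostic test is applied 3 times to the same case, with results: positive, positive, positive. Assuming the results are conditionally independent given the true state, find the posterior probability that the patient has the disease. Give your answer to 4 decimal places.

With H the event that the patient has the disease, the joint likelihood of the observed sequence is P(data|H) = 0.864·0.864·0.864 = 0.64497 and P(data|¬H) = 0.144·0.144·0.144 = 0.0029860.
Bayes: P(H|data) = 0.022·0.64497 / (0.022·0.64497 + 0.978·0.0029860) = 0.014189/0.017110 = 0.8293.

Posterior P(H) ≈ 0.8293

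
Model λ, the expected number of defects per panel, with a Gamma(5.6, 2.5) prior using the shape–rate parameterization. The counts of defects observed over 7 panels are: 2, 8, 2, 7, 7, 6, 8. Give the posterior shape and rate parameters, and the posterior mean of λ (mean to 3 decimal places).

The Poisson likelihood adds the total count to the shape and the number of exposure periods to the rate. Here ∑xᵢ = 40 and n = 7, so shape 5.6→45.6 and rate 2.5→9.5.
Posterior mean = shape/rate = 45.6/9.5 = 4.800.

Posterior: Gamma(shape=45.6, rate=9.5); mean ≈ 4.800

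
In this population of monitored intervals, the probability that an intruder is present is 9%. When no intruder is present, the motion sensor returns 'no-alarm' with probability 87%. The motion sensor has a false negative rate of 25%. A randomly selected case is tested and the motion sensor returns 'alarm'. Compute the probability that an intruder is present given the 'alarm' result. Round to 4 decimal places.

Write H for 'an intruder is present'. Prior odds H:¬H = 0.09/0.91 = 0.098901. For the 'alarm' outcome, the likelihood ratio is 0.75/0.13 = 5.7692.
Posterior odds = 0.098901 × 5.7692 = 0.57058, so P(H|E) = 0.57058/(1+0.57058) = 0.3633.

P(H | E) ≈ 0.3633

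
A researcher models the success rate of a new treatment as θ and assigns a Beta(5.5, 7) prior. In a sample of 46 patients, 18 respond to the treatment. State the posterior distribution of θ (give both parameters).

Posterior: Beta(23.5, 35)

The binomial likelihood is conjugate to the Beta prior: with 18 successes and 28 failures, the posterior is Beta(5.5+18, 7+28) = Beta(23.5, 35).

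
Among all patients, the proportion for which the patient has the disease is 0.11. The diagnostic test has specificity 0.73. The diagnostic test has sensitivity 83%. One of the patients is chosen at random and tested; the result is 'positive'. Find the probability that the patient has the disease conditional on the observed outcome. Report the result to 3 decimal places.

Write H for 'the patient has the disease'. Prior odds H:¬H = 0.11/0.89 = 0.12360. For the 'positive' outcome, the likelihood ratio is 0.83/0.27 = 3.0741.
Posterior odds = 0.12360 × 3.0741 = 0.37994, so P(H|E) = 0.37994/(1+0.37994) = 0.275.

P(H | E) ≈ 0.275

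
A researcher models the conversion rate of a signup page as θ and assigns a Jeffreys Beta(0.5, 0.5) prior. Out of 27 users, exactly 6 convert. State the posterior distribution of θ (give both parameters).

Posterior: Beta(6.5, 21.5)

Observing 6 successes and 21 failures updates Beta(0.5, 0.5) by adding the success and failure counts to the two shape parameters: α = 0.5+6 = 6.5, β = 0.5+21 = 21.5.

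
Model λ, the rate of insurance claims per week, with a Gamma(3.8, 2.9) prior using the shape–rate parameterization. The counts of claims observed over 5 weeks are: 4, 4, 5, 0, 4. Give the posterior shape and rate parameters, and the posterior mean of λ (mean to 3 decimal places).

Posterior: Gamma(shape=20.8, rate=7.9); mean ≈ 2.633

The Poisson likelihood adds the total count to the shape and the number of exposure periods to the rate. Here ∑xᵢ = 17 and n = 5, so shape 3.8→20.8 and rate 2.9→7.9.
Posterior mean = shape/rate = 20.8/7.9 = 2.633.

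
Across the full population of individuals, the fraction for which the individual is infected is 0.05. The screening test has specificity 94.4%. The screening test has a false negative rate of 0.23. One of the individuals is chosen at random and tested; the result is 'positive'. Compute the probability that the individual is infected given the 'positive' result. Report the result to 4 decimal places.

Write H for 'the individual is infected'. Prior odds H:¬H = 0.05/0.95 = 0.052632. For the 'positive' outcome, the likelihood ratio is 0.77/0.056 = 13.750.
Posterior odds = 0.052632 × 13.750 = 0.72368, so P(H|E) = 0.72368/(1+0.72368) = 0.4198.

P(H | E) ≈ 0.4198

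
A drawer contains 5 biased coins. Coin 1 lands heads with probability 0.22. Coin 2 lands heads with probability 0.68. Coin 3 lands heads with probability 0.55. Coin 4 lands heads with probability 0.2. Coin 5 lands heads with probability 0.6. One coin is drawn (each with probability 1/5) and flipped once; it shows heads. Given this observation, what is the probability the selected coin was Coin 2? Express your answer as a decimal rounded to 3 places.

Posterior probability ≈ 0.302

P(heads|C1) = 0.22; P(heads|C2) = 0.68; P(heads|C3) = 0.55; P(heads|C4) = 0.2; P(heads|C5) = 0.6.
Prior × likelihood for each source: 0.2·0.22=0.04400, 0.2·0.68=0.1360, 0.2·0.55=0.1100, 0.2·0.2=0.04000, 0.2·0.6=0.1200. Summing gives P(heads) = 0.45000.
P(Coin 2 | heads) = 0.1360 / 0.45000 = 0.302.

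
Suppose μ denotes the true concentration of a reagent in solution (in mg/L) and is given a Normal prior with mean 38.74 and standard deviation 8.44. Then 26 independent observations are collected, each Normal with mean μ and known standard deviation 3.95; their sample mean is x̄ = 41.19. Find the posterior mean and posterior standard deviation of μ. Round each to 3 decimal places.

With known σ, the Normal prior is conjugate. Weight on the data is w = (n/σ²)/(n/σ² + 1/τ₀²) = 1.66640/(1.66640+0.0140383) = 0.99165.
Posterior mean = w·x̄ + (1−w)·μ₀ = 0.99165·41.19 + 0.0083540·38.74 = 41.170. Posterior variance = 1/(1.66640+0.0140383) = 0.595083, so SD = 0.771.

Posterior mean ≈ 41.170; posterior SD ≈ 0.771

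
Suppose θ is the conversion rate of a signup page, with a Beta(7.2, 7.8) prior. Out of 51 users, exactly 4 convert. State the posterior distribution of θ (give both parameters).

Posterior: Beta(11.2, 54.8)

Observing 4 successes and 47 failures updates Beta(7.2, 7.8) by adding the success and failure counts to the two shape parameters: α = 7.2+4 = 11.2, β = 7.8+47 = 54.8.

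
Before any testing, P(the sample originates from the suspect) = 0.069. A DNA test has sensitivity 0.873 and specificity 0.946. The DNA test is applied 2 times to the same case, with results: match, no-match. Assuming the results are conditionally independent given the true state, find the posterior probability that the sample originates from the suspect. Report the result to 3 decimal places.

Posterior P(H) ≈ 0.139

Let H be the event that the sample originates from the suspect; start with P(H) = 0.069. P('match'|H) = 0.873, P('match'|¬H) = 0.054.
Update on result 1 ('match'): P(H) ← 0.873·0.0690 / (0.873·0.0690 + 0.054·0.9310) = 0.060237/0.11051 = 0.5451.
Update on result 2 ('no-match'): P(H) ← 0.127·0.5451 / (0.127·0.5451 + 0.946·0.4549) = 0.069225/0.49958 = 0.1386.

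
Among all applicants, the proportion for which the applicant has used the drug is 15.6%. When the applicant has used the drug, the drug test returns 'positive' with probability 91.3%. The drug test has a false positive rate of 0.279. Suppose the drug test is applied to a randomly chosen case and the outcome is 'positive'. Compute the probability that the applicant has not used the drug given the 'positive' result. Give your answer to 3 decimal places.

Let H be the event that the applicant has used the drug. P(H) = 0.156, so P(¬H) = 0.844. With E the 'positive' result, P(E|H) = 0.913 and P(E|¬H) = 0.279.
P(E) = 0.913·0.156 + 0.279·0.844 = 0.14243 + 0.23548 = 0.37790.
By Bayes' theorem, P(H|E) = 0.14243 / 0.37790 = 0.377. Hence P(¬H|E) = 1 − 0.377 = 0.623.

P(¬H | E) ≈ 0.623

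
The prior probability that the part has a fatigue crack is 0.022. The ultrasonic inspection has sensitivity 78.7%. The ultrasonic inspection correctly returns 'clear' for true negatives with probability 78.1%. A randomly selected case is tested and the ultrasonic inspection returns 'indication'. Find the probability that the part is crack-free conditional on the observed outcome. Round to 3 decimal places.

P(¬H | E) ≈ 0.925

Write H for 'the part has a fatigue crack'. Prior odds H:¬H = 0.022/0.978 = 0.022495. For the 'indication' outcome, the likelihood ratio is 0.787/0.219 = 3.5936.
Posterior odds = 0.022495 × 3.5936 = 0.080838, so P(H|E) = 0.080838/(1+0.080838) = 0.075. Then P(¬H|E) = 1 − 0.075 = 0.925.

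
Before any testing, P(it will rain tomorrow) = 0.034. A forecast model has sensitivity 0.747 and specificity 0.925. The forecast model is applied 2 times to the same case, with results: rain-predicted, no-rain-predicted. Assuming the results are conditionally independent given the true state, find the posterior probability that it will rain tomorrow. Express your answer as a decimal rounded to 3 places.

Posterior P(H) ≈ 0.087

Let H be the event that it will rain tomorrow; start with P(H) = 0.034. P('rain-predicted'|H) = 0.747, P('rain-predicted'|¬H) = 0.075.
Update on result 1 ('rain-predicted'): P(H) ← 0.747·0.0340 / (0.747·0.0340 + 0.075·0.9660) = 0.025398/0.097848 = 0.2596.
Update on result 2 ('no-rain-predicted'): P(H) ← 0.253·0.2596 / (0.253·0.2596 + 0.925·0.7404) = 0.065670/0.75057 = 0.0875.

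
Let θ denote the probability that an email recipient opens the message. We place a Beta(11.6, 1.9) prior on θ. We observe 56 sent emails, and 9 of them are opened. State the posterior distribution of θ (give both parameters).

The binomial likelihood is conjugate to the Beta prior: with 9 successes and 47 failures, the posterior is Beta(11.6+9, 1.9+47) = Beta(20.6, 48.9).

Posterior: Beta(20.6, 48.9)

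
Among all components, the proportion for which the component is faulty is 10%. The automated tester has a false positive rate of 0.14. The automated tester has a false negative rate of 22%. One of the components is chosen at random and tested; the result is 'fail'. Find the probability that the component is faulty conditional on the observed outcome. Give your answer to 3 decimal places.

Let H be the event that the component is faulty. P(H) = 0.1, so P(¬H) = 0.9. With E the 'fail' result, P(E|H) = 0.78 and P(E|¬H) = 0.14.
P(E) = 0.78·0.1 + 0.14·0.9 = 0.078000 + 0.12600 = 0.20400.
By Bayes' theorem, P(H|E) = 0.078000 / 0.20400 = 0.382.

P(H | E) ≈ 0.382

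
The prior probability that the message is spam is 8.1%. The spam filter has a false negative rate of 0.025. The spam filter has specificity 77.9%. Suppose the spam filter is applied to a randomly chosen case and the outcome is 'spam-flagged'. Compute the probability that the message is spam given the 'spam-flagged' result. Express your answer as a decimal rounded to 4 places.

P(H | E) ≈ 0.2800

Write H for 'the message is spam'. Prior odds H:¬H = 0.081/0.919 = 0.088139. For the 'spam-flagged' outcome, the likelihood ratio is 0.975/0.221 = 4.4118.
Posterior odds = 0.088139 × 4.4118 = 0.38885, so P(H|E) = 0.38885/(1+0.38885) = 0.2800.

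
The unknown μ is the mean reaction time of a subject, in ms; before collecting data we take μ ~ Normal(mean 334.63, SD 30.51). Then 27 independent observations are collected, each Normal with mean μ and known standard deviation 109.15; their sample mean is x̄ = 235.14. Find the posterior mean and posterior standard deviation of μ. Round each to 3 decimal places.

Prior precision 1/τ₀² = 1/30.51² = 0.00107428; data precision n/σ² = 27/109.15² = 0.00226629.
Posterior precision = 0.00107428 + 0.00226629 = 0.00334057, giving posterior SD = 1/√0.00334057 = 17.302.
Posterior mean = (0.00107428·334.63 + 0.00226629·235.14) / 0.00334057 = 267.134.

Posterior mean ≈ 267.134; posterior SD ≈ 17.302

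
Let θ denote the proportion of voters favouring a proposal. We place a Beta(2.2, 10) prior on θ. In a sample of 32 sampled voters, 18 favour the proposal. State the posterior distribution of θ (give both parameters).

Observing 18 successes and 14 failures updates Beta(2.2, 10) by adding the success and failure counts to the two shape parameters: α = 2.2+18 = 20.2, β = 10+14 = 24.

Posterior: Beta(20.2, 24)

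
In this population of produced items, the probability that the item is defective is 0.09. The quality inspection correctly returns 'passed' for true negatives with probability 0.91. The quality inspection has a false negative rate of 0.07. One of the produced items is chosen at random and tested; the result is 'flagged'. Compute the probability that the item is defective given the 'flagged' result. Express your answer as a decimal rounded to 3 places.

Write H for 'the item is defective'. Prior odds H:¬H = 0.09/0.91 = 0.098901. For the 'flagged' outcome, the likelihood ratio is 0.93/0.09 = 10.333.
Posterior odds = 0.098901 × 10.333 = 1.0220, so P(H|E) = 1.0220/(1+1.0220) = 0.505.

P(H | E) ≈ 0.505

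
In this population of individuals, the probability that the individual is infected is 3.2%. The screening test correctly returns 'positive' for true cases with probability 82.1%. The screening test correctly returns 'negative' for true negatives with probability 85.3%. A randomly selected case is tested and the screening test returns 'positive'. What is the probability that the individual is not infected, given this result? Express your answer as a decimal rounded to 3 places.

P(¬H | E) ≈ 0.844

Write H for 'the individual is infected'. Prior odds H:¬H = 0.032/0.968 = 0.033058. For the 'positive' outcome, the likelihood ratio is 0.821/0.147 = 5.5850.
Posterior odds = 0.033058 × 5.5850 = 0.18463, so P(H|E) = 0.18463/(1+0.18463) = 0.156. Then P(¬H|E) = 1 − 0.156 = 0.844.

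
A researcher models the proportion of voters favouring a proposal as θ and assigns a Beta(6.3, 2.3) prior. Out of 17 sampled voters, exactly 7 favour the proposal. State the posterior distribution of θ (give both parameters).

Posterior: Beta(13.3, 12.3)

The binomial likelihood is conjugate to the Beta prior: with 7 successes and 10 failures, the posterior is Beta(6.3+7, 2.3+10) = Beta(13.3, 12.3).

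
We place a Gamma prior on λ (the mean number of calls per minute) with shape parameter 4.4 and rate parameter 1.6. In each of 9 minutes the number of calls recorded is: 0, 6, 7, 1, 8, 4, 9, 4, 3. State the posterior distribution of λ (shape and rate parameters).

Posterior: Gamma(shape=46.4, rate=10.6)

The Poisson likelihood adds the total count to the shape and the number of exposure periods to the rate. Here ∑xᵢ = 42 and n = 9, so shape 4.4→46.4 and rate 1.6→10.6.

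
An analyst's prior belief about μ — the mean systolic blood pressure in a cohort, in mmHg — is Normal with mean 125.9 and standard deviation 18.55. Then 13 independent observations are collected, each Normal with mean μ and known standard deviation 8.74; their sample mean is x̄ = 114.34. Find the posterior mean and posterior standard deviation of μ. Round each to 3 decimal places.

Posterior mean ≈ 114.534; posterior SD ≈ 2.404

Prior precision 1/τ₀² = 1/18.55² = 0.00290611; data precision n/σ² = 13/8.74² = 0.170185.
Posterior precision = 0.00290611 + 0.170185 = 0.173091, giving posterior SD = 1/√0.173091 = 2.404.
Posterior mean = (0.00290611·125.9 + 0.170185·114.34) / 0.173091 = 114.534.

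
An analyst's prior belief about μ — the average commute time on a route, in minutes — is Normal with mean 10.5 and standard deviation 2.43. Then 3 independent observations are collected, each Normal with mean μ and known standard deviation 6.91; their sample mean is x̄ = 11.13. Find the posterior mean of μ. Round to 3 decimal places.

With known σ, the Normal prior is conjugate. Weight on the data is w = (n/σ²)/(n/σ² + 1/τ₀²) = 0.0628297/(0.0628297+0.169351) = 0.27061.
Posterior mean = w·x̄ + (1−w)·μ₀ = 0.27061·11.13 + 0.72939·10.5 = 10.670.

Posterior mean ≈ 10.670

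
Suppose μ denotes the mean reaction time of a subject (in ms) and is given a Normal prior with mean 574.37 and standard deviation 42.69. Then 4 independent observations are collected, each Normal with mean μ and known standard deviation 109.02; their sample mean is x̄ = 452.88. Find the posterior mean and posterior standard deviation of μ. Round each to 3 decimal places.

Posterior mean ≈ 528.183; posterior SD ≈ 33.610

Prior precision 1/τ₀² = 1/42.69² = 0.00054872; data precision n/σ² = 4/109.02² = 0.00033655.
Posterior precision = 0.00054872 + 0.00033655 = 0.00088526, giving posterior SD = 1/√0.00088526 = 33.610.
Posterior mean = (0.00054872·574.37 + 0.00033655·452.88) / 0.00088526 = 528.183.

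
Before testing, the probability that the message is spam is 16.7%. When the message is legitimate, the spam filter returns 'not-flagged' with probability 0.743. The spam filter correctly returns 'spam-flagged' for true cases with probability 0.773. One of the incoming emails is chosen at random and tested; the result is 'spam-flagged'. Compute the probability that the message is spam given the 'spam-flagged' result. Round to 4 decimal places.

P(H | E) ≈ 0.3762

Write H for 'the message is spam'. Prior odds H:¬H = 0.167/0.833 = 0.20048. For the 'spam-flagged' outcome, the likelihood ratio is 0.773/0.257 = 3.0078.
Posterior odds = 0.20048 × 3.0078 = 0.60300, so P(H|E) = 0.60300/(1+0.60300) = 0.3762.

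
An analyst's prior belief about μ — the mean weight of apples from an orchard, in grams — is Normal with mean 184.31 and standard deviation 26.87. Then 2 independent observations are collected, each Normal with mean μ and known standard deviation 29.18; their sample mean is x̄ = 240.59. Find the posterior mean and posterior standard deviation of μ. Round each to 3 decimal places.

With known σ, the Normal prior is conjugate. Weight on the data is w = (n/σ²)/(n/σ² + 1/τ₀²) = 0.00234887/(0.00234887+0.00138505) = 0.62906.
Posterior mean = w·x̄ + (1−w)·μ₀ = 0.62906·240.59 + 0.37094·184.31 = 219.714. Posterior variance = 1/(0.00234887+0.00138505) = 267.815, so SD = 16.365.

Posterior mean ≈ 219.714; posterior SD ≈ 16.365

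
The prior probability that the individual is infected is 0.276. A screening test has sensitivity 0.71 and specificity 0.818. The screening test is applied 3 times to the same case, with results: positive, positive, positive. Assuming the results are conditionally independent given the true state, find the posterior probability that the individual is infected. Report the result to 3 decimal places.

Posterior P(H) ≈ 0.958

Let H be the event that the individual is infected; start with P(H) = 0.276. P('positive'|H) = 0.71, P('positive'|¬H) = 0.182.
Update on result 1 ('positive'): P(H) ← 0.71·0.2760 / (0.71·0.2760 + 0.182·0.7240) = 0.19596/0.32773 = 0.5979.
Update on result 2 ('positive'): P(H) ← 0.71·0.5979 / (0.71·0.5979 + 0.182·0.4021) = 0.42453/0.49771 = 0.8530.
Update on result 3 ('positive'): P(H) ← 0.71·0.8530 / (0.71·0.8530 + 0.182·0.1470) = 0.60561/0.63237 = 0.9577.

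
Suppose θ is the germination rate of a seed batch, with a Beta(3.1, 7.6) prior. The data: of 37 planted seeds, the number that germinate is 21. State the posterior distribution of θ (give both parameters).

Posterior: Beta(24.1, 23.6)

Observing 21 successes and 16 failures updates Beta(3.1, 7.6) by adding the success and failure counts to the two shape parameters: α = 3.1+21 = 24.1, β = 7.6+16 = 23.6.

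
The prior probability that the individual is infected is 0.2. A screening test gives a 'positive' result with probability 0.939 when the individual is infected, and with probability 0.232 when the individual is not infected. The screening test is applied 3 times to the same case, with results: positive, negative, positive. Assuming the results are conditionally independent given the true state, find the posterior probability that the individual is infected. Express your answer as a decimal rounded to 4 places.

Posterior P(H) ≈ 0.2454

Let H be the event that the individual is infected; start with P(H) = 0.2. P('positive'|H) = 0.939, P('positive'|¬H) = 0.232.
Update on result 1 ('positive'): P(H) ← 0.939·0.2000 / (0.939·0.2000 + 0.232·0.8000) = 0.18780/0.37340 = 0.5029.
Update on result 2 ('negative'): P(H) ← 0.061·0.5029 / (0.061·0.5029 + 0.768·0.4971) = 0.030680/0.41242 = 0.0744.
Update on result 3 ('positive'): P(H) ← 0.939·0.0744 / (0.939·0.0744 + 0.232·0.9256) = 0.069852/0.28459 = 0.2454.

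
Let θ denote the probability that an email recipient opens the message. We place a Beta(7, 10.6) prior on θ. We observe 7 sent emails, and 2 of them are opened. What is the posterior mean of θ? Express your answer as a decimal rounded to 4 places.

Observing 2 successes and 5 failures updates Beta(7, 10.6) by adding the success and failure counts to the two shape parameters: α = 7+2 = 9, β = 10.6+5 = 15.6.
E[θ | data] = 9/(9+15.6) = 0.3659.

Posterior mean ≈ 0.3659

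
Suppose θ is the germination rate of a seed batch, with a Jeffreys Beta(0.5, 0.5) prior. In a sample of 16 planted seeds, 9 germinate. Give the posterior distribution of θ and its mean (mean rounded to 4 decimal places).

Posterior: Beta(9.5, 7.5); mean ≈ 0.5588

Observing 9 successes and 7 failures updates Beta(0.5, 0.5) by adding the success and failure counts to the two shape parameters: α = 0.5+9 = 9.5, β = 0.5+7 = 7.5.
Posterior mean = α/(α+β) = 9.5/17 = 0.5588.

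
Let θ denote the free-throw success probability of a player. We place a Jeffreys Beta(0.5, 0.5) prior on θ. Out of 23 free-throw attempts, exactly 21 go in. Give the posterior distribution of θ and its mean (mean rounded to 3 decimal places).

Observing 21 successes and 2 failures updates Beta(0.5, 0.5) by adding the success and failure counts to the two shape parameters: α = 0.5+21 = 21.5, β = 0.5+2 = 2.5.
Posterior mean = α/(α+β) = 21.5/24 = 0.896.

Posterior: Beta(21.5, 2.5); mean ≈ 0.896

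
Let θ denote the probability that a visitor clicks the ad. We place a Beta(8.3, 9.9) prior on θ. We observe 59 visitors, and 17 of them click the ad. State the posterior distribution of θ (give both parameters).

Posterior: Beta(25.3, 51.9)

The binomial likelihood is conjugate to the Beta prior: with 17 successes and 42 failures, the posterior is Beta(8.3+17, 9.9+42) = Beta(25.3, 51.9).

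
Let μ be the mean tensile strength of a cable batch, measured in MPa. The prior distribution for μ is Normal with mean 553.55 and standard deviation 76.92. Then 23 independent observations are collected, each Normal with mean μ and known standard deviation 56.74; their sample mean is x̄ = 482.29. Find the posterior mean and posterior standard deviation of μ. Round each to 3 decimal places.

With known σ, the Normal prior is conjugate. Weight on the data is w = (n/σ²)/(n/σ² + 1/τ₀²) = 0.00714413/(0.00714413+0.00016901) = 0.97689.
Posterior mean = w·x̄ + (1−w)·μ₀ = 0.97689·482.29 + 0.023111·553.55 = 483.937. Posterior variance = 1/(0.00714413+0.00016901) = 136.740, so SD = 11.694.

Posterior mean ≈ 483.937; posterior SD ≈ 11.694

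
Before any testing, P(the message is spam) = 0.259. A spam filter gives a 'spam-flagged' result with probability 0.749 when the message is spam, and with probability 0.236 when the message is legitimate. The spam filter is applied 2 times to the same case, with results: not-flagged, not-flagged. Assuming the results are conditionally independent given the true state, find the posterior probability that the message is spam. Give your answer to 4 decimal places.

Posterior P(H) ≈ 0.0364

Let H be the event that the message is spam; start with P(H) = 0.259. P('spam-flagged'|H) = 0.749, P('spam-flagged'|¬H) = 0.236.
Update on result 1 ('not-flagged'): P(H) ← 0.251·0.2590 / (0.251·0.2590 + 0.764·0.7410) = 0.065009/0.63113 = 0.1030.
Update on result 2 ('not-flagged'): P(H) ← 0.251·0.1030 / (0.251·0.1030 + 0.764·0.8970) = 0.025854/0.71116 = 0.0364.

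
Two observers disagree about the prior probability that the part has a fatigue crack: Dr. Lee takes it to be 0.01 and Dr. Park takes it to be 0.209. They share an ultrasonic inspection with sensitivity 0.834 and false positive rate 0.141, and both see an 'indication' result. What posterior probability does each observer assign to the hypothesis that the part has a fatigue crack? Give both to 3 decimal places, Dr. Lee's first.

Dr. Lee: 0.056; Dr. Park: 0.610

The likelihood ratio for an 'indication' result is 0.834/0.141 = 5.9149.
Dr. Lee: prior odds 0.01/0.99 = 0.010101; posterior odds 0.059746; posterior probability 0.056.
Dr. Park: prior odds 0.209/0.791 = 0.26422; posterior odds 1.5628; posterior probability 0.610.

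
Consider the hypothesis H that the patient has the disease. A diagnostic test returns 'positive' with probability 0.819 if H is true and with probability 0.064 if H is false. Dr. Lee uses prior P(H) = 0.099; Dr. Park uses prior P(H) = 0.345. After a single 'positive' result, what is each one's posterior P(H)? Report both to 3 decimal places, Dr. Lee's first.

The likelihood ratio for a 'positive' result is 0.819/0.064 = 12.797.
Dr. Lee: prior odds 0.099/0.901 = 0.10988; posterior odds 1.4061; posterior probability 0.584.
Dr. Park: prior odds 0.345/0.655 = 0.52672; posterior odds 6.7403; posterior probability 0.871.

Dr. Lee: 0.584; Dr. Park: 0.871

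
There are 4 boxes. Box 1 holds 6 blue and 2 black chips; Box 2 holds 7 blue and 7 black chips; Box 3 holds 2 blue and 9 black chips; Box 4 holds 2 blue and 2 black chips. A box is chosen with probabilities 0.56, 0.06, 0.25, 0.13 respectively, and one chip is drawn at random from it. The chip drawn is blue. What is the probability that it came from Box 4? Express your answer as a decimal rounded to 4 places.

P(blue|Box 1) = 0.75; P(blue|Box 2) = 0.5; P(blue|Box 3) = 0.1818; P(blue|Box 4) = 0.5.
Prior × likelihood for each source: 0.56·0.75=0.4200, 0.06·0.5=0.03000, 0.25·0.1818=0.04545, 0.13·0.5=0.06500. Summing gives P(blue) = 0.56045.
P(Box 4 | blue) = 0.06500 / 0.56045 = 0.1160.

Posterior probability ≈ 0.1160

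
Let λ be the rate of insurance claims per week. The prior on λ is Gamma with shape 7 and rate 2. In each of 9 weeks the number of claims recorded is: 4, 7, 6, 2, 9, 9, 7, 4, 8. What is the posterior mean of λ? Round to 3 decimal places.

Total count ∑xᵢ = 56 over n = 9 weeks.
Gamma is conjugate to the Poisson likelihood: posterior is Gamma(shape = 7+56 = 63, rate = 2+9 = 11).
E[λ | data] = 63/11 = 5.727.

Posterior mean ≈ 5.727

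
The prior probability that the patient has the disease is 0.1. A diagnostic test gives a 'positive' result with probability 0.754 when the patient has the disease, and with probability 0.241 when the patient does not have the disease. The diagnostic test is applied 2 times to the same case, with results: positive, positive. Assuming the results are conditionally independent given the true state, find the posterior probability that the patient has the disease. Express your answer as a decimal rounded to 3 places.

Posterior P(H) ≈ 0.521

With H the event that the patient has the disease, the joint likelihood of the observed sequence is P(data|H) = 0.754·0.754 = 0.56852 and P(data|¬H) = 0.241·0.241 = 0.058081.
Bayes: P(H|data) = 0.1·0.56852 / (0.1·0.56852 + 0.9·0.058081) = 0.056852/0.10912 = 0.5210.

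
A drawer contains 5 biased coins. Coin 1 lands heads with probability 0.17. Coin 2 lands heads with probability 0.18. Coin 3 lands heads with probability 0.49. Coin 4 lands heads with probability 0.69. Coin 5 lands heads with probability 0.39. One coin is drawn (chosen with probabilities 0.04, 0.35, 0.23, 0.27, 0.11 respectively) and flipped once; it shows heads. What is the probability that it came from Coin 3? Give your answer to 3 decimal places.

Posterior probability ≈ 0.274

Tabulate prior·likelihood by source: [1] prior 0.04, lik 0.17, product 0.006800; [2] prior 0.35, lik 0.18, product 0.06300; [3] prior 0.23, lik 0.49, product 0.1127; [4] prior 0.27, lik 0.69, product 0.1863; [5] prior 0.11, lik 0.39, product 0.04290.
Normalizing constant = 0.41170; the posterior for Coin 3 is its product over the sum, 0.1127/0.41170 = 0.274.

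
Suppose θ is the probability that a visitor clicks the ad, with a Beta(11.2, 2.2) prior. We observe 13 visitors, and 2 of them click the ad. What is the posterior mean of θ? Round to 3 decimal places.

The binomial likelihood is conjugate to the Beta prior: with 2 successes and 11 failures, the posterior is Beta(11.2+2, 2.2+11) = Beta(13.2, 13.2).
Posterior mean = α/(α+β) = 13.2/26.4 = 0.500.

Posterior mean ≈ 0.500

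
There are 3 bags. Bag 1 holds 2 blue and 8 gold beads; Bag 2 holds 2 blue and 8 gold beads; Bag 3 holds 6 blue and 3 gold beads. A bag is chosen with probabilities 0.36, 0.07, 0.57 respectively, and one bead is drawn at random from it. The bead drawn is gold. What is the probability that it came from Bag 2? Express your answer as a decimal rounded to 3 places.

Tabulate prior·likelihood by source: [1] prior 0.36, lik 0.8, product 0.2880; [2] prior 0.07, lik 0.8, product 0.05600; [3] prior 0.57, lik 0.3333, product 0.1900.
Normalizing constant = 0.53400; the posterior for Bag 2 is its product over the sum, 0.05600/0.53400 = 0.105.

Posterior probability ≈ 0.105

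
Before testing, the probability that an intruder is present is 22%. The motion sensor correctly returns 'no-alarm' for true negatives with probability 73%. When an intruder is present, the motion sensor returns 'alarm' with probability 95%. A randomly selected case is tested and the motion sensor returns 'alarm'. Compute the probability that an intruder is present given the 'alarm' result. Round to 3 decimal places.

Let H be the event that an intruder is present. P(H) = 0.22, so P(¬H) = 0.78. With E the 'alarm' result, P(E|H) = 0.95 and P(E|¬H) = 0.27.
P(E) = 0.95·0.22 + 0.27·0.78 = 0.20900 + 0.21060 = 0.41960.
By Bayes' theorem, P(H|E) = 0.20900 / 0.41960 = 0.498.

P(H | E) ≈ 0.498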